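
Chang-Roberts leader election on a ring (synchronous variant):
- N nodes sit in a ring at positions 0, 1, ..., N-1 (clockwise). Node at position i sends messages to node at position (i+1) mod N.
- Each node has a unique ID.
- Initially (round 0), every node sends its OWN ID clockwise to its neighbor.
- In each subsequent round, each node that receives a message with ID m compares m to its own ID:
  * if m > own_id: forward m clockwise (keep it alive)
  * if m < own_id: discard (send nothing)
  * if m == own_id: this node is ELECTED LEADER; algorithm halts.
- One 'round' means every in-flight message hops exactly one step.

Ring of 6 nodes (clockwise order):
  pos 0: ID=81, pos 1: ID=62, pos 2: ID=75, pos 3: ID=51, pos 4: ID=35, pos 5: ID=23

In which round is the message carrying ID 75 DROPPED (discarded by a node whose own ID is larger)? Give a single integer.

Answer: 4

Derivation:
Round 1: pos1(id62) recv 81: fwd; pos2(id75) recv 62: drop; pos3(id51) recv 75: fwd; pos4(id35) recv 51: fwd; pos5(id23) recv 35: fwd; pos0(id81) recv 23: drop
Round 2: pos2(id75) recv 81: fwd; pos4(id35) recv 75: fwd; pos5(id23) recv 51: fwd; pos0(id81) recv 35: drop
Round 3: pos3(id51) recv 81: fwd; pos5(id23) recv 75: fwd; pos0(id81) recv 51: drop
Round 4: pos4(id35) recv 81: fwd; pos0(id81) recv 75: drop
Round 5: pos5(id23) recv 81: fwd
Round 6: pos0(id81) recv 81: ELECTED
Message ID 75 originates at pos 2; dropped at pos 0 in round 4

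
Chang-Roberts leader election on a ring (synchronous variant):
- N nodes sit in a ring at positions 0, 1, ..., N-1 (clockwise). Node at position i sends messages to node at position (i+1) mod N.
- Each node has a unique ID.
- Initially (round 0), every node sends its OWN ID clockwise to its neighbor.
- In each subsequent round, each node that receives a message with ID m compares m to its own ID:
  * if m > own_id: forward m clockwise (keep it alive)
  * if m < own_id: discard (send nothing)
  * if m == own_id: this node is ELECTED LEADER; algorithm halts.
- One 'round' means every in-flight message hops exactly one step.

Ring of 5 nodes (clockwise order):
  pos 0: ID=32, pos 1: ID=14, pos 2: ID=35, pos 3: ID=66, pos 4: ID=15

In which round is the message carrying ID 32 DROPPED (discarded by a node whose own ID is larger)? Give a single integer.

Round 1: pos1(id14) recv 32: fwd; pos2(id35) recv 14: drop; pos3(id66) recv 35: drop; pos4(id15) recv 66: fwd; pos0(id32) recv 15: drop
Round 2: pos2(id35) recv 32: drop; pos0(id32) recv 66: fwd
Round 3: pos1(id14) recv 66: fwd
Round 4: pos2(id35) recv 66: fwd
Round 5: pos3(id66) recv 66: ELECTED
Message ID 32 originates at pos 0; dropped at pos 2 in round 2

Answer: 2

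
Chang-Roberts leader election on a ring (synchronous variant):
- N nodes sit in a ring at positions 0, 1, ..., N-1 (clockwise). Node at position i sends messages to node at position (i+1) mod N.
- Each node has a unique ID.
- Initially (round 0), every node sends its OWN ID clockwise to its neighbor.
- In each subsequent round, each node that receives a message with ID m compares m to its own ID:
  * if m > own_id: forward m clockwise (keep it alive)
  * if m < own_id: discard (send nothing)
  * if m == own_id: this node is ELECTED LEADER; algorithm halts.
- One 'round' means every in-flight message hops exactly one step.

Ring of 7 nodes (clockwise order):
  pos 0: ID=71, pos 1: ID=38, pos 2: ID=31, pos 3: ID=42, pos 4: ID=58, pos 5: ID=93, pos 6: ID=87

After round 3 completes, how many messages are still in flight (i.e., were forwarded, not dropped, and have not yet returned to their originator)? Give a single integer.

Answer: 3

Derivation:
Round 1: pos1(id38) recv 71: fwd; pos2(id31) recv 38: fwd; pos3(id42) recv 31: drop; pos4(id58) recv 42: drop; pos5(id93) recv 58: drop; pos6(id87) recv 93: fwd; pos0(id71) recv 87: fwd
Round 2: pos2(id31) recv 71: fwd; pos3(id42) recv 38: drop; pos0(id71) recv 93: fwd; pos1(id38) recv 87: fwd
Round 3: pos3(id42) recv 71: fwd; pos1(id38) recv 93: fwd; pos2(id31) recv 87: fwd
After round 3: 3 messages still in flight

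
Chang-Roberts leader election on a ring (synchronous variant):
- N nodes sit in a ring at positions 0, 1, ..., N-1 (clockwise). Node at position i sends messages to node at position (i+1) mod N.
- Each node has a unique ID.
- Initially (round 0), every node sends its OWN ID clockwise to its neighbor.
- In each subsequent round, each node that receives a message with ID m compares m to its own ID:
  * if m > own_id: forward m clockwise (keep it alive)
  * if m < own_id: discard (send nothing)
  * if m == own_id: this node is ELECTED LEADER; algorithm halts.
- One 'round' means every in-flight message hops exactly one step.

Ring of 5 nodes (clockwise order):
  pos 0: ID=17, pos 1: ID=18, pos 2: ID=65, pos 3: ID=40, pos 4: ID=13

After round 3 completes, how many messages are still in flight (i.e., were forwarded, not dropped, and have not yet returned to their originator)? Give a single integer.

Round 1: pos1(id18) recv 17: drop; pos2(id65) recv 18: drop; pos3(id40) recv 65: fwd; pos4(id13) recv 40: fwd; pos0(id17) recv 13: drop
Round 2: pos4(id13) recv 65: fwd; pos0(id17) recv 40: fwd
Round 3: pos0(id17) recv 65: fwd; pos1(id18) recv 40: fwd
After round 3: 2 messages still in flight

Answer: 2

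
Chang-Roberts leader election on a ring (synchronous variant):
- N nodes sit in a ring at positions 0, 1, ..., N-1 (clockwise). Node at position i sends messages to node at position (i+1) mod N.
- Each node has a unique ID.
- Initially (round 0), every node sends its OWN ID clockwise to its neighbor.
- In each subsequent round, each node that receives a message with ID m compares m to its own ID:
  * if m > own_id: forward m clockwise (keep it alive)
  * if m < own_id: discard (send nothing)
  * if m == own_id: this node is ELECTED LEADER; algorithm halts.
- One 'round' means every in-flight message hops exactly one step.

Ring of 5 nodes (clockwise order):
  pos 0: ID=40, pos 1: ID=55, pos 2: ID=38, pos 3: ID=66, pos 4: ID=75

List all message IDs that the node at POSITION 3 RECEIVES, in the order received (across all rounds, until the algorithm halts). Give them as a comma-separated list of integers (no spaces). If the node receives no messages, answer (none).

Answer: 38,55,75

Derivation:
Round 1: pos1(id55) recv 40: drop; pos2(id38) recv 55: fwd; pos3(id66) recv 38: drop; pos4(id75) recv 66: drop; pos0(id40) recv 75: fwd
Round 2: pos3(id66) recv 55: drop; pos1(id55) recv 75: fwd
Round 3: pos2(id38) recv 75: fwd
Round 4: pos3(id66) recv 75: fwd
Round 5: pos4(id75) recv 75: ELECTED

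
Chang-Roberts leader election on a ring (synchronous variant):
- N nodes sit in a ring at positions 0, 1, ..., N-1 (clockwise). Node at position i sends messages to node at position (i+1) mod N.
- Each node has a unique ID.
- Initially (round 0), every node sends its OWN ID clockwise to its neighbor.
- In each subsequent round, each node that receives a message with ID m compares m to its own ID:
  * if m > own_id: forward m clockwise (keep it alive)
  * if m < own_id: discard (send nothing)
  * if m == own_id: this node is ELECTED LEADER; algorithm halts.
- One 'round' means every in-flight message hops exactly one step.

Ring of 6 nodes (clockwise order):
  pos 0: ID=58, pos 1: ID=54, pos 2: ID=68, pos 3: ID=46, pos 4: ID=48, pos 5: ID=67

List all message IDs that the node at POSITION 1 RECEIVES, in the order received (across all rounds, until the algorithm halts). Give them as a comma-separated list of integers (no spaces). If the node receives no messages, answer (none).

Round 1: pos1(id54) recv 58: fwd; pos2(id68) recv 54: drop; pos3(id46) recv 68: fwd; pos4(id48) recv 46: drop; pos5(id67) recv 48: drop; pos0(id58) recv 67: fwd
Round 2: pos2(id68) recv 58: drop; pos4(id48) recv 68: fwd; pos1(id54) recv 67: fwd
Round 3: pos5(id67) recv 68: fwd; pos2(id68) recv 67: drop
Round 4: pos0(id58) recv 68: fwd
Round 5: pos1(id54) recv 68: fwd
Round 6: pos2(id68) recv 68: ELECTED

Answer: 58,67,68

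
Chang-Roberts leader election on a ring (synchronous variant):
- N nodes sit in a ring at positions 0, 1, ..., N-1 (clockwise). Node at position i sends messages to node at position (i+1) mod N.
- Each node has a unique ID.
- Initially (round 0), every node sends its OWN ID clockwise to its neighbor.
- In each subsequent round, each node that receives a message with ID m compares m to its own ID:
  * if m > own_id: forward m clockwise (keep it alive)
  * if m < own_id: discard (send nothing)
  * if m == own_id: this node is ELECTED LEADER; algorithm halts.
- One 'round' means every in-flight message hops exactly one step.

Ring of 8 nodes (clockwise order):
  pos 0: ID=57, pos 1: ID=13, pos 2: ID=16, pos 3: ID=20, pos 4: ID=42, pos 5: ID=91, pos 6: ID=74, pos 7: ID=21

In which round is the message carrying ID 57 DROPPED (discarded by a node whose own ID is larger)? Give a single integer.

Round 1: pos1(id13) recv 57: fwd; pos2(id16) recv 13: drop; pos3(id20) recv 16: drop; pos4(id42) recv 20: drop; pos5(id91) recv 42: drop; pos6(id74) recv 91: fwd; pos7(id21) recv 74: fwd; pos0(id57) recv 21: drop
Round 2: pos2(id16) recv 57: fwd; pos7(id21) recv 91: fwd; pos0(id57) recv 74: fwd
Round 3: pos3(id20) recv 57: fwd; pos0(id57) recv 91: fwd; pos1(id13) recv 74: fwd
Round 4: pos4(id42) recv 57: fwd; pos1(id13) recv 91: fwd; pos2(id16) recv 74: fwd
Round 5: pos5(id91) recv 57: drop; pos2(id16) recv 91: fwd; pos3(id20) recv 74: fwd
Round 6: pos3(id20) recv 91: fwd; pos4(id42) recv 74: fwd
Round 7: pos4(id42) recv 91: fwd; pos5(id91) recv 74: drop
Round 8: pos5(id91) recv 91: ELECTED
Message ID 57 originates at pos 0; dropped at pos 5 in round 5

Answer: 5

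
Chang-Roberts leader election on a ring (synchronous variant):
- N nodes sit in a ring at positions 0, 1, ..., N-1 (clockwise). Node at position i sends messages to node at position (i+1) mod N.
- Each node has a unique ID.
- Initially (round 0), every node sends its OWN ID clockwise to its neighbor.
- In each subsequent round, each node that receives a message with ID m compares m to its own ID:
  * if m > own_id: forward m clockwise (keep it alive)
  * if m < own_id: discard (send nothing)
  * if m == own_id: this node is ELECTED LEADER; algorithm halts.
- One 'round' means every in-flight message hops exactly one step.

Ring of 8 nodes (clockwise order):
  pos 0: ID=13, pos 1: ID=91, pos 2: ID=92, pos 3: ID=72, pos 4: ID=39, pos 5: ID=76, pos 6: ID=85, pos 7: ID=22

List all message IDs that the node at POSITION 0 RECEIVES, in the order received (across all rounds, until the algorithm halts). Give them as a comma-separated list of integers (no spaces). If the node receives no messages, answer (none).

Round 1: pos1(id91) recv 13: drop; pos2(id92) recv 91: drop; pos3(id72) recv 92: fwd; pos4(id39) recv 72: fwd; pos5(id76) recv 39: drop; pos6(id85) recv 76: drop; pos7(id22) recv 85: fwd; pos0(id13) recv 22: fwd
Round 2: pos4(id39) recv 92: fwd; pos5(id76) recv 72: drop; pos0(id13) recv 85: fwd; pos1(id91) recv 22: drop
Round 3: pos5(id76) recv 92: fwd; pos1(id91) recv 85: drop
Round 4: pos6(id85) recv 92: fwd
Round 5: pos7(id22) recv 92: fwd
Round 6: pos0(id13) recv 92: fwd
Round 7: pos1(id91) recv 92: fwd
Round 8: pos2(id92) recv 92: ELECTED

Answer: 22,85,92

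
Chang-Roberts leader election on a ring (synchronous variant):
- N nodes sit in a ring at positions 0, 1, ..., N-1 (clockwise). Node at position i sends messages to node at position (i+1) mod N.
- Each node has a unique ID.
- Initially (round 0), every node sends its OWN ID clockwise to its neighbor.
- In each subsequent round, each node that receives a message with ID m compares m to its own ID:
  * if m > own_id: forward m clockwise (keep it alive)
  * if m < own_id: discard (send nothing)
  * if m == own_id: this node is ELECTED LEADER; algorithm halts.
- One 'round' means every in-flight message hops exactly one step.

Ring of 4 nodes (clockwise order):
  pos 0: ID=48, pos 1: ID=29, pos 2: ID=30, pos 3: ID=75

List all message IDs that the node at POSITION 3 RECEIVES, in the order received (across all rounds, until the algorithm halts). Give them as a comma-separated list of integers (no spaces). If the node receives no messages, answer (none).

Answer: 30,48,75

Derivation:
Round 1: pos1(id29) recv 48: fwd; pos2(id30) recv 29: drop; pos3(id75) recv 30: drop; pos0(id48) recv 75: fwd
Round 2: pos2(id30) recv 48: fwd; pos1(id29) recv 75: fwd
Round 3: pos3(id75) recv 48: drop; pos2(id30) recv 75: fwd
Round 4: pos3(id75) recv 75: ELECTED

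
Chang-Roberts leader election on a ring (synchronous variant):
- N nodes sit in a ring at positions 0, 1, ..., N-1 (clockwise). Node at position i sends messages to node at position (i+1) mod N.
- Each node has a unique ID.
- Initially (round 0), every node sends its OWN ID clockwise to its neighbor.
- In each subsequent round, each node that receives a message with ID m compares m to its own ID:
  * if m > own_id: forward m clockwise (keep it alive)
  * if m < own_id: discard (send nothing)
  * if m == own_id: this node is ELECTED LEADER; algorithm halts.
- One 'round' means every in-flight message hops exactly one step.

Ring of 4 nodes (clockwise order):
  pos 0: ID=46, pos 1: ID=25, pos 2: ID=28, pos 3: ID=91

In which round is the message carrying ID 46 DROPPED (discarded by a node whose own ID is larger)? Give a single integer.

Round 1: pos1(id25) recv 46: fwd; pos2(id28) recv 25: drop; pos3(id91) recv 28: drop; pos0(id46) recv 91: fwd
Round 2: pos2(id28) recv 46: fwd; pos1(id25) recv 91: fwd
Round 3: pos3(id91) recv 46: drop; pos2(id28) recv 91: fwd
Round 4: pos3(id91) recv 91: ELECTED
Message ID 46 originates at pos 0; dropped at pos 3 in round 3

Answer: 3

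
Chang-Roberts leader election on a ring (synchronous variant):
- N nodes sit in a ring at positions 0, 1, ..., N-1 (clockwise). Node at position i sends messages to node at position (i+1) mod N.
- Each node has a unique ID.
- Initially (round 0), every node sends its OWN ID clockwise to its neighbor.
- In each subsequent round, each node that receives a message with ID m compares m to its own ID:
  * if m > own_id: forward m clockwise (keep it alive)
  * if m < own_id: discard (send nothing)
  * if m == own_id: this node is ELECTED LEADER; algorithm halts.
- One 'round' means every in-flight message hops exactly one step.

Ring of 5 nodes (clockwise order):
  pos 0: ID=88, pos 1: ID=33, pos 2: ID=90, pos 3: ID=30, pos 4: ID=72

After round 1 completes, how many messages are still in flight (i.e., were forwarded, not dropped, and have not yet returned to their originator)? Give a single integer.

Answer: 2

Derivation:
Round 1: pos1(id33) recv 88: fwd; pos2(id90) recv 33: drop; pos3(id30) recv 90: fwd; pos4(id72) recv 30: drop; pos0(id88) recv 72: drop
After round 1: 2 messages still in flight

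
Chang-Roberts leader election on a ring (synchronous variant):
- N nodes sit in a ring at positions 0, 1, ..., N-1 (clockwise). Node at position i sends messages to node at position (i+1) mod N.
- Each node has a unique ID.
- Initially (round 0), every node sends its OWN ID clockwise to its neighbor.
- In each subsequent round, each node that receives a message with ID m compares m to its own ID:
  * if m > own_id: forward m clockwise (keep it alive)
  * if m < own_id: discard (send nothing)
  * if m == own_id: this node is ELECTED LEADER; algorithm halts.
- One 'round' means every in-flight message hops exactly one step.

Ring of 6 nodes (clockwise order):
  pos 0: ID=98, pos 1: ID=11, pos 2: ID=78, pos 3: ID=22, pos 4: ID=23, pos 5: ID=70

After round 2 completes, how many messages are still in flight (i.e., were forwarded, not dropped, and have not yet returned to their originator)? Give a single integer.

Round 1: pos1(id11) recv 98: fwd; pos2(id78) recv 11: drop; pos3(id22) recv 78: fwd; pos4(id23) recv 22: drop; pos5(id70) recv 23: drop; pos0(id98) recv 70: drop
Round 2: pos2(id78) recv 98: fwd; pos4(id23) recv 78: fwd
After round 2: 2 messages still in flight

Answer: 2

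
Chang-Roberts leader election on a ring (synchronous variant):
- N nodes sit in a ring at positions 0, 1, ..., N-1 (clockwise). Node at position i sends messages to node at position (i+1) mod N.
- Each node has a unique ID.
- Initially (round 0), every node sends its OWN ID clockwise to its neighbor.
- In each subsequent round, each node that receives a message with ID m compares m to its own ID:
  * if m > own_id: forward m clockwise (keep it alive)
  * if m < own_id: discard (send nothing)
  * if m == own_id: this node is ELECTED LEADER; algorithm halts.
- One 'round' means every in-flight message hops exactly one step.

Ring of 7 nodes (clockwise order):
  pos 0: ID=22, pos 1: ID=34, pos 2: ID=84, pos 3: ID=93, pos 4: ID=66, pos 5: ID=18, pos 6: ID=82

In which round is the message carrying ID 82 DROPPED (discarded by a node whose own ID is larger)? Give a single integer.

Round 1: pos1(id34) recv 22: drop; pos2(id84) recv 34: drop; pos3(id93) recv 84: drop; pos4(id66) recv 93: fwd; pos5(id18) recv 66: fwd; pos6(id82) recv 18: drop; pos0(id22) recv 82: fwd
Round 2: pos5(id18) recv 93: fwd; pos6(id82) recv 66: drop; pos1(id34) recv 82: fwd
Round 3: pos6(id82) recv 93: fwd; pos2(id84) recv 82: drop
Round 4: pos0(id22) recv 93: fwd
Round 5: pos1(id34) recv 93: fwd
Round 6: pos2(id84) recv 93: fwd
Round 7: pos3(id93) recv 93: ELECTED
Message ID 82 originates at pos 6; dropped at pos 2 in round 3

Answer: 3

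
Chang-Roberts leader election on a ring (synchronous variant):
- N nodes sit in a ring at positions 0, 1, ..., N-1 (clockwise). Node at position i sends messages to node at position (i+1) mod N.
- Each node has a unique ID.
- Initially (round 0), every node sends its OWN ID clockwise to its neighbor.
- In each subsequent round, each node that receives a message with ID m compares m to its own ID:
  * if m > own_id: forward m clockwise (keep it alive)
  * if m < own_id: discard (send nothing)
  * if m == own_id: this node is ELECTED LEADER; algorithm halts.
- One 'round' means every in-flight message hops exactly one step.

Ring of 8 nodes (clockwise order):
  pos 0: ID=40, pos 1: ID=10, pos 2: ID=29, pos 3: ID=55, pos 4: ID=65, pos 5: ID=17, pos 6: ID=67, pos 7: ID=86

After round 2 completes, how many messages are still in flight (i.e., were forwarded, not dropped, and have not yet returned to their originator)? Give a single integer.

Round 1: pos1(id10) recv 40: fwd; pos2(id29) recv 10: drop; pos3(id55) recv 29: drop; pos4(id65) recv 55: drop; pos5(id17) recv 65: fwd; pos6(id67) recv 17: drop; pos7(id86) recv 67: drop; pos0(id40) recv 86: fwd
Round 2: pos2(id29) recv 40: fwd; pos6(id67) recv 65: drop; pos1(id10) recv 86: fwd
After round 2: 2 messages still in flight

Answer: 2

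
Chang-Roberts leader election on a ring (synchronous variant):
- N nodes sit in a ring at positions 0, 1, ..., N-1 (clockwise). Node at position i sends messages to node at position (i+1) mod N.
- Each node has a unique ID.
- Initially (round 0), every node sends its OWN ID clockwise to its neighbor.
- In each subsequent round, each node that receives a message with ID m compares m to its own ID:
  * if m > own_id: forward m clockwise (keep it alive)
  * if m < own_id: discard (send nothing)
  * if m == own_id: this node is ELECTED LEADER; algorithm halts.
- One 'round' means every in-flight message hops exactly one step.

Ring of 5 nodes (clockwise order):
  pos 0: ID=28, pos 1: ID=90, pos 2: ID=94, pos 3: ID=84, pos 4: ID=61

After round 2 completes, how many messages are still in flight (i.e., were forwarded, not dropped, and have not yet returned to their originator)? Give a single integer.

Round 1: pos1(id90) recv 28: drop; pos2(id94) recv 90: drop; pos3(id84) recv 94: fwd; pos4(id61) recv 84: fwd; pos0(id28) recv 61: fwd
Round 2: pos4(id61) recv 94: fwd; pos0(id28) recv 84: fwd; pos1(id90) recv 61: drop
After round 2: 2 messages still in flight

Answer: 2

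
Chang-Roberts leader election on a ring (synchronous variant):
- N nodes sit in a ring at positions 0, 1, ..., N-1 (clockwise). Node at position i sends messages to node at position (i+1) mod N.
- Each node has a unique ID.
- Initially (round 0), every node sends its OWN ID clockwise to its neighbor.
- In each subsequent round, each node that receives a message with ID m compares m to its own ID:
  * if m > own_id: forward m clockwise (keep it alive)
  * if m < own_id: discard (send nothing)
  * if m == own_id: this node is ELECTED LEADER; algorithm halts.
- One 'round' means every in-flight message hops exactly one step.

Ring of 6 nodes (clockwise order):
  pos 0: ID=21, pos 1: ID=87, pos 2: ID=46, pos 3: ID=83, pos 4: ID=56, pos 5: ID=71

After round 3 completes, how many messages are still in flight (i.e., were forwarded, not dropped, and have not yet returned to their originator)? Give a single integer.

Answer: 2

Derivation:
Round 1: pos1(id87) recv 21: drop; pos2(id46) recv 87: fwd; pos3(id83) recv 46: drop; pos4(id56) recv 83: fwd; pos5(id71) recv 56: drop; pos0(id21) recv 71: fwd
Round 2: pos3(id83) recv 87: fwd; pos5(id71) recv 83: fwd; pos1(id87) recv 71: drop
Round 3: pos4(id56) recv 87: fwd; pos0(id21) recv 83: fwd
After round 3: 2 messages still in flight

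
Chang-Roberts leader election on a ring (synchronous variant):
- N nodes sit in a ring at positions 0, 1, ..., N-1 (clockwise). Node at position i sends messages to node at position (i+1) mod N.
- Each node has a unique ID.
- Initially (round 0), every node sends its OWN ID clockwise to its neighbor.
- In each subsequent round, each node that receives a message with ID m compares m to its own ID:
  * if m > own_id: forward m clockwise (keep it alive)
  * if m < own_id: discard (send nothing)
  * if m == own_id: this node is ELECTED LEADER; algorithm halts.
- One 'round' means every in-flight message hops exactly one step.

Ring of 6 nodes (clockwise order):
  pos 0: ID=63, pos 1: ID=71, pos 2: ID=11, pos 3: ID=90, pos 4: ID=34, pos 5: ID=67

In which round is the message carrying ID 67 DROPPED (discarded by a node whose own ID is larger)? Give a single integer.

Round 1: pos1(id71) recv 63: drop; pos2(id11) recv 71: fwd; pos3(id90) recv 11: drop; pos4(id34) recv 90: fwd; pos5(id67) recv 34: drop; pos0(id63) recv 67: fwd
Round 2: pos3(id90) recv 71: drop; pos5(id67) recv 90: fwd; pos1(id71) recv 67: drop
Round 3: pos0(id63) recv 90: fwd
Round 4: pos1(id71) recv 90: fwd
Round 5: pos2(id11) recv 90: fwd
Round 6: pos3(id90) recv 90: ELECTED
Message ID 67 originates at pos 5; dropped at pos 1 in round 2

Answer: 2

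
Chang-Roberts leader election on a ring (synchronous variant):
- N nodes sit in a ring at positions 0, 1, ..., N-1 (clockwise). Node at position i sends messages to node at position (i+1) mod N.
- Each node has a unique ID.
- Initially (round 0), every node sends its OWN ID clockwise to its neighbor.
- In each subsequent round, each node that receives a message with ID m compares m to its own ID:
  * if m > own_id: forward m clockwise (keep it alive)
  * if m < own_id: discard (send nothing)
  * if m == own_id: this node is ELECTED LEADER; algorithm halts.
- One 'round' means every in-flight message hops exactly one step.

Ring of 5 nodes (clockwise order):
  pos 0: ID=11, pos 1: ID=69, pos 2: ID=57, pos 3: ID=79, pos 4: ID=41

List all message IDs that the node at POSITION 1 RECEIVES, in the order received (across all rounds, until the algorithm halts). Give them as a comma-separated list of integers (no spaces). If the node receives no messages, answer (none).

Answer: 11,41,79

Derivation:
Round 1: pos1(id69) recv 11: drop; pos2(id57) recv 69: fwd; pos3(id79) recv 57: drop; pos4(id41) recv 79: fwd; pos0(id11) recv 41: fwd
Round 2: pos3(id79) recv 69: drop; pos0(id11) recv 79: fwd; pos1(id69) recv 41: drop
Round 3: pos1(id69) recv 79: fwd
Round 4: pos2(id57) recv 79: fwd
Round 5: pos3(id79) recv 79: ELECTED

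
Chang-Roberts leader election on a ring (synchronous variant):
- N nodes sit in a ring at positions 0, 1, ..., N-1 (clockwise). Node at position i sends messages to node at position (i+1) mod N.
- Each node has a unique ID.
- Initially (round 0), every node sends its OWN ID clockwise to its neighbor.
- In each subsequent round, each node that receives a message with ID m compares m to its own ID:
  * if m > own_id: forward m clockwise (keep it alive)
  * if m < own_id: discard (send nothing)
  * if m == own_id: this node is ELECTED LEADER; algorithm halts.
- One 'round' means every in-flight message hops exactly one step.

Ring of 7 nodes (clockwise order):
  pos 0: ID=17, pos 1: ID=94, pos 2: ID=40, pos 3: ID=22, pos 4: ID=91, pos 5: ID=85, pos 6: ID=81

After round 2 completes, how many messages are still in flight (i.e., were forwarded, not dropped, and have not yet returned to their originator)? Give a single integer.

Round 1: pos1(id94) recv 17: drop; pos2(id40) recv 94: fwd; pos3(id22) recv 40: fwd; pos4(id91) recv 22: drop; pos5(id85) recv 91: fwd; pos6(id81) recv 85: fwd; pos0(id17) recv 81: fwd
Round 2: pos3(id22) recv 94: fwd; pos4(id91) recv 40: drop; pos6(id81) recv 91: fwd; pos0(id17) recv 85: fwd; pos1(id94) recv 81: drop
After round 2: 3 messages still in flight

Answer: 3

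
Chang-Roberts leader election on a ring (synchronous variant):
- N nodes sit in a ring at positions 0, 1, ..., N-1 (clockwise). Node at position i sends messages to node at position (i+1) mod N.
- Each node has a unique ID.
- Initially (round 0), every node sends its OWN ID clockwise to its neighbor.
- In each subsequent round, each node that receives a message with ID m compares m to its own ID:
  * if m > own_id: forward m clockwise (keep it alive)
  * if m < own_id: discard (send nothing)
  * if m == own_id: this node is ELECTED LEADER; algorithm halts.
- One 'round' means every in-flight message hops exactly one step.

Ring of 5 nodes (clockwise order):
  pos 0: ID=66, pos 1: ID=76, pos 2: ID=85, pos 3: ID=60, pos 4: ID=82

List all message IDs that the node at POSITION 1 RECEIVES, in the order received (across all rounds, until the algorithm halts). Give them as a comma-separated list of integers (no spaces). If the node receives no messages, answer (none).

Round 1: pos1(id76) recv 66: drop; pos2(id85) recv 76: drop; pos3(id60) recv 85: fwd; pos4(id82) recv 60: drop; pos0(id66) recv 82: fwd
Round 2: pos4(id82) recv 85: fwd; pos1(id76) recv 82: fwd
Round 3: pos0(id66) recv 85: fwd; pos2(id85) recv 82: drop
Round 4: pos1(id76) recv 85: fwd
Round 5: pos2(id85) recv 85: ELECTED

Answer: 66,82,85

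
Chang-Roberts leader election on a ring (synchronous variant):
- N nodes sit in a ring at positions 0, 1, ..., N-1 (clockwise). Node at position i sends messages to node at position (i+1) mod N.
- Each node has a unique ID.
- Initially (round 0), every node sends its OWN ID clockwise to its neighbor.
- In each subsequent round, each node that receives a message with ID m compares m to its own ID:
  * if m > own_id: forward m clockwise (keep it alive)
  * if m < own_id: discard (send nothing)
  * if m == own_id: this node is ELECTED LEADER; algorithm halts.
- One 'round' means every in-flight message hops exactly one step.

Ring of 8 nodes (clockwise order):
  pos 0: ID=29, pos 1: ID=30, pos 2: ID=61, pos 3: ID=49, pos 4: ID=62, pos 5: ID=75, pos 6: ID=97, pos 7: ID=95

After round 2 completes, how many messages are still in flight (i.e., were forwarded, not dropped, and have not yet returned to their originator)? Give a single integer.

Round 1: pos1(id30) recv 29: drop; pos2(id61) recv 30: drop; pos3(id49) recv 61: fwd; pos4(id62) recv 49: drop; pos5(id75) recv 62: drop; pos6(id97) recv 75: drop; pos7(id95) recv 97: fwd; pos0(id29) recv 95: fwd
Round 2: pos4(id62) recv 61: drop; pos0(id29) recv 97: fwd; pos1(id30) recv 95: fwd
After round 2: 2 messages still in flight

Answer: 2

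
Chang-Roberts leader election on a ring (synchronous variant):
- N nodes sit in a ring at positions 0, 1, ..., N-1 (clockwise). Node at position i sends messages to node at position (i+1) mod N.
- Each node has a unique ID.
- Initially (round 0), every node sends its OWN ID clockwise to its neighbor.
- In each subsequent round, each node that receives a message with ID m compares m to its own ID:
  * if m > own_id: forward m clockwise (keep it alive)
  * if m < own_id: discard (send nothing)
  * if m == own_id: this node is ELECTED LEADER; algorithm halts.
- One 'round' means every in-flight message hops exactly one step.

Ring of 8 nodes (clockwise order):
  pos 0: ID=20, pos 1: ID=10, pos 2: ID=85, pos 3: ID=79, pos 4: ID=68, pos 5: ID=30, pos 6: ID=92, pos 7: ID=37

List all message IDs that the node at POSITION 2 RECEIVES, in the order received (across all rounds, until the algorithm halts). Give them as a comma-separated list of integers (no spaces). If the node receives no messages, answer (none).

Round 1: pos1(id10) recv 20: fwd; pos2(id85) recv 10: drop; pos3(id79) recv 85: fwd; pos4(id68) recv 79: fwd; pos5(id30) recv 68: fwd; pos6(id92) recv 30: drop; pos7(id37) recv 92: fwd; pos0(id20) recv 37: fwd
Round 2: pos2(id85) recv 20: drop; pos4(id68) recv 85: fwd; pos5(id30) recv 79: fwd; pos6(id92) recv 68: drop; pos0(id20) recv 92: fwd; pos1(id10) recv 37: fwd
Round 3: pos5(id30) recv 85: fwd; pos6(id92) recv 79: drop; pos1(id10) recv 92: fwd; pos2(id85) recv 37: drop
Round 4: pos6(id92) recv 85: drop; pos2(id85) recv 92: fwd
Round 5: pos3(id79) recv 92: fwd
Round 6: pos4(id68) recv 92: fwd
Round 7: pos5(id30) recv 92: fwd
Round 8: pos6(id92) recv 92: ELECTED

Answer: 10,20,37,92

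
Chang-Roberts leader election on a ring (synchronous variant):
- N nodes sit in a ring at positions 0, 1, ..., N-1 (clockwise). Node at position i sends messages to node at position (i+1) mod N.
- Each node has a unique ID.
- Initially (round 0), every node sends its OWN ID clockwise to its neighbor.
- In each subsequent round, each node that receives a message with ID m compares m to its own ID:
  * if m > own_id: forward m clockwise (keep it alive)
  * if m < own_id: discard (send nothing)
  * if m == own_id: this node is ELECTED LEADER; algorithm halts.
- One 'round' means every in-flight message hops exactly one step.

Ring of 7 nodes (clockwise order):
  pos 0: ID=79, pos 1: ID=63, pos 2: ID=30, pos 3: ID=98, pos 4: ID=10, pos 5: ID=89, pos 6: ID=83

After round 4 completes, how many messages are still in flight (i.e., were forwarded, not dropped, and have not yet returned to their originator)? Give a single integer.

Round 1: pos1(id63) recv 79: fwd; pos2(id30) recv 63: fwd; pos3(id98) recv 30: drop; pos4(id10) recv 98: fwd; pos5(id89) recv 10: drop; pos6(id83) recv 89: fwd; pos0(id79) recv 83: fwd
Round 2: pos2(id30) recv 79: fwd; pos3(id98) recv 63: drop; pos5(id89) recv 98: fwd; pos0(id79) recv 89: fwd; pos1(id63) recv 83: fwd
Round 3: pos3(id98) recv 79: drop; pos6(id83) recv 98: fwd; pos1(id63) recv 89: fwd; pos2(id30) recv 83: fwd
Round 4: pos0(id79) recv 98: fwd; pos2(id30) recv 89: fwd; pos3(id98) recv 83: drop
After round 4: 2 messages still in flight

Answer: 2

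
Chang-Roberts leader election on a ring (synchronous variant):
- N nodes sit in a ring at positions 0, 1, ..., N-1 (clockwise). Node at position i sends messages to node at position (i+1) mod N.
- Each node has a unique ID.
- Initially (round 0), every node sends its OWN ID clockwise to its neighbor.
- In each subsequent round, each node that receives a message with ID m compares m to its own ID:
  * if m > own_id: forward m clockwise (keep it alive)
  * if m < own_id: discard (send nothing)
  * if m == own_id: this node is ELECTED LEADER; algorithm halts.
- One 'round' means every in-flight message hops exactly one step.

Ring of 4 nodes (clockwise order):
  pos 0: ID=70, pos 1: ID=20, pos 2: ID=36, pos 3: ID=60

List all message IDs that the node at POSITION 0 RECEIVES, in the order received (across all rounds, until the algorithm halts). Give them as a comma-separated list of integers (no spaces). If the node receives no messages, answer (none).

Round 1: pos1(id20) recv 70: fwd; pos2(id36) recv 20: drop; pos3(id60) recv 36: drop; pos0(id70) recv 60: drop
Round 2: pos2(id36) recv 70: fwd
Round 3: pos3(id60) recv 70: fwd
Round 4: pos0(id70) recv 70: ELECTED

Answer: 60,70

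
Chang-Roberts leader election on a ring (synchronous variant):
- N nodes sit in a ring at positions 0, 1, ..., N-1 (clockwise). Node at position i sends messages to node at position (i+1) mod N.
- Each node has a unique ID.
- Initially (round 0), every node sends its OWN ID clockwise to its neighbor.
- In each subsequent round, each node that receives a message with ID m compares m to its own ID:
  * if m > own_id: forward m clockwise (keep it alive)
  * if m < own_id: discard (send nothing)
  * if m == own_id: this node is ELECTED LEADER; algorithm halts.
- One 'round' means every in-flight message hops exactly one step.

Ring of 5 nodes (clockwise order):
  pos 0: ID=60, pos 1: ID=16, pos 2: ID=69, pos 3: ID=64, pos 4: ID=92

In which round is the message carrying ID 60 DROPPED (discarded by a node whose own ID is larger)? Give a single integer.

Round 1: pos1(id16) recv 60: fwd; pos2(id69) recv 16: drop; pos3(id64) recv 69: fwd; pos4(id92) recv 64: drop; pos0(id60) recv 92: fwd
Round 2: pos2(id69) recv 60: drop; pos4(id92) recv 69: drop; pos1(id16) recv 92: fwd
Round 3: pos2(id69) recv 92: fwd
Round 4: pos3(id64) recv 92: fwd
Round 5: pos4(id92) recv 92: ELECTED
Message ID 60 originates at pos 0; dropped at pos 2 in round 2

Answer: 2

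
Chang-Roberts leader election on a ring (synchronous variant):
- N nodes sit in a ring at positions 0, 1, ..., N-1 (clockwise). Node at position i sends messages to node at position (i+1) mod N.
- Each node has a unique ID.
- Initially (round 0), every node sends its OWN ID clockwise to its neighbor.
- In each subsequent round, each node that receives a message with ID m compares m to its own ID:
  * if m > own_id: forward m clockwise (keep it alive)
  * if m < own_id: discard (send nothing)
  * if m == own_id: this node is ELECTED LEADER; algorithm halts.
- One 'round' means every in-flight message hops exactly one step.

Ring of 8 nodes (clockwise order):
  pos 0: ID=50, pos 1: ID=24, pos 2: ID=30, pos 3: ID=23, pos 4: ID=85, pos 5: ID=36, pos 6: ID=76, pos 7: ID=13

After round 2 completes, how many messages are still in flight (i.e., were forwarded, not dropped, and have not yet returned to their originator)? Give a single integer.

Round 1: pos1(id24) recv 50: fwd; pos2(id30) recv 24: drop; pos3(id23) recv 30: fwd; pos4(id85) recv 23: drop; pos5(id36) recv 85: fwd; pos6(id76) recv 36: drop; pos7(id13) recv 76: fwd; pos0(id50) recv 13: drop
Round 2: pos2(id30) recv 50: fwd; pos4(id85) recv 30: drop; pos6(id76) recv 85: fwd; pos0(id50) recv 76: fwd
After round 2: 3 messages still in flight

Answer: 3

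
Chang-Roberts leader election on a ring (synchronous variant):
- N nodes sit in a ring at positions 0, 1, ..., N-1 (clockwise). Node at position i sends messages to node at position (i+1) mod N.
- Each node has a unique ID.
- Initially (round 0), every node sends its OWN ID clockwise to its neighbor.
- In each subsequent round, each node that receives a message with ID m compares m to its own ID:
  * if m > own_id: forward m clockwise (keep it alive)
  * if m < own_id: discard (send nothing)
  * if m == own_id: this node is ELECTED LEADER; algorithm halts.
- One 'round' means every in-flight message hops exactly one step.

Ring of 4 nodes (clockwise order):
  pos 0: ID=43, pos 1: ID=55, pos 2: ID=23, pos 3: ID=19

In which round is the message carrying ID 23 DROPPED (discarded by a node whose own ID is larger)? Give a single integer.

Answer: 2

Derivation:
Round 1: pos1(id55) recv 43: drop; pos2(id23) recv 55: fwd; pos3(id19) recv 23: fwd; pos0(id43) recv 19: drop
Round 2: pos3(id19) recv 55: fwd; pos0(id43) recv 23: drop
Round 3: pos0(id43) recv 55: fwd
Round 4: pos1(id55) recv 55: ELECTED
Message ID 23 originates at pos 2; dropped at pos 0 in round 2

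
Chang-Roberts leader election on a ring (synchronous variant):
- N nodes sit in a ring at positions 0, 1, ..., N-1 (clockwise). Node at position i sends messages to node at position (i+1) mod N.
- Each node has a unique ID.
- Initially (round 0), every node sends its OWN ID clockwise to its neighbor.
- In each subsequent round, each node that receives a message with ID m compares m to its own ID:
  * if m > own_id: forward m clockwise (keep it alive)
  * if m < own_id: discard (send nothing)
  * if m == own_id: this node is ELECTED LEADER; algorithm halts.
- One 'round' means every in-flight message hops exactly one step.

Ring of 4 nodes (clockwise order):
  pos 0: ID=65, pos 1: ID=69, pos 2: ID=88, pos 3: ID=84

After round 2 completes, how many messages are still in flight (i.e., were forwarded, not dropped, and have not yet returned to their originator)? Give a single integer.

Round 1: pos1(id69) recv 65: drop; pos2(id88) recv 69: drop; pos3(id84) recv 88: fwd; pos0(id65) recv 84: fwd
Round 2: pos0(id65) recv 88: fwd; pos1(id69) recv 84: fwd
After round 2: 2 messages still in flight

Answer: 2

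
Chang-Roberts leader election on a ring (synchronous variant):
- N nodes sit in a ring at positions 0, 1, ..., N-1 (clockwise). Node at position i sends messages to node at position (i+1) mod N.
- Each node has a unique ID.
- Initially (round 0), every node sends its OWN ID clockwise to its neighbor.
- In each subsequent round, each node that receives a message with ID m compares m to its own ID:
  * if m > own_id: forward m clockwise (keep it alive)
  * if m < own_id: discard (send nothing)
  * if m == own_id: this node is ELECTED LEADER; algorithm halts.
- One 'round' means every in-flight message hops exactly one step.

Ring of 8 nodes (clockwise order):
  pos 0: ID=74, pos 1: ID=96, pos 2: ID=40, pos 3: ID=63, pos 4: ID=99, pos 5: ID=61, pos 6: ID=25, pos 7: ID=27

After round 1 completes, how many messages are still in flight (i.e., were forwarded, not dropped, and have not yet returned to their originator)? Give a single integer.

Round 1: pos1(id96) recv 74: drop; pos2(id40) recv 96: fwd; pos3(id63) recv 40: drop; pos4(id99) recv 63: drop; pos5(id61) recv 99: fwd; pos6(id25) recv 61: fwd; pos7(id27) recv 25: drop; pos0(id74) recv 27: drop
After round 1: 3 messages still in flight

Answer: 3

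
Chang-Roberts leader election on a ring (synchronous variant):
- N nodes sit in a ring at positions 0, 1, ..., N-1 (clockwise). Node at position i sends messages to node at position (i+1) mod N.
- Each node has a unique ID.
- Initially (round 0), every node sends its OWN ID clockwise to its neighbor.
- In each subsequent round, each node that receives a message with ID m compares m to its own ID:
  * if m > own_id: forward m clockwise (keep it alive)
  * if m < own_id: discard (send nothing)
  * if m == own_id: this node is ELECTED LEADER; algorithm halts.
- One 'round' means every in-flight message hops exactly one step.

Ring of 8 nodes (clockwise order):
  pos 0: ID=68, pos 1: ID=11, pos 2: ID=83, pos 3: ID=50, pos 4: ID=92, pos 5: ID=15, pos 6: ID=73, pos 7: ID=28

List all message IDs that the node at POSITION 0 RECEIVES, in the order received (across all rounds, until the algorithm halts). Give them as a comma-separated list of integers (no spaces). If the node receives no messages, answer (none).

Answer: 28,73,92

Derivation:
Round 1: pos1(id11) recv 68: fwd; pos2(id83) recv 11: drop; pos3(id50) recv 83: fwd; pos4(id92) recv 50: drop; pos5(id15) recv 92: fwd; pos6(id73) recv 15: drop; pos7(id28) recv 73: fwd; pos0(id68) recv 28: drop
Round 2: pos2(id83) recv 68: drop; pos4(id92) recv 83: drop; pos6(id73) recv 92: fwd; pos0(id68) recv 73: fwd
Round 3: pos7(id28) recv 92: fwd; pos1(id11) recv 73: fwd
Round 4: pos0(id68) recv 92: fwd; pos2(id83) recv 73: drop
Round 5: pos1(id11) recv 92: fwd
Round 6: pos2(id83) recv 92: fwd
Round 7: pos3(id50) recv 92: fwd
Round 8: pos4(id92) recv 92: ELECTED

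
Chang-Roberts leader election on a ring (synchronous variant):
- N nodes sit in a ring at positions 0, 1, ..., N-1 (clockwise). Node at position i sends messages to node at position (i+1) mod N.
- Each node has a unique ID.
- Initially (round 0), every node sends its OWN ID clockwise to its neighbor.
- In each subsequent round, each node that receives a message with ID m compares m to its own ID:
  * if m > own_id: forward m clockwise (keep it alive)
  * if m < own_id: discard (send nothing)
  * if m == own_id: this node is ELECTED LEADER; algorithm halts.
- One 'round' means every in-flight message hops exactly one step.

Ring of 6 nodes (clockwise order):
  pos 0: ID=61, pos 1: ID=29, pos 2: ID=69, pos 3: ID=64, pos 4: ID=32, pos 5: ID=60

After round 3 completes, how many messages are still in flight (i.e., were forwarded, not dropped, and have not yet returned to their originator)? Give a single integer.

Round 1: pos1(id29) recv 61: fwd; pos2(id69) recv 29: drop; pos3(id64) recv 69: fwd; pos4(id32) recv 64: fwd; pos5(id60) recv 32: drop; pos0(id61) recv 60: drop
Round 2: pos2(id69) recv 61: drop; pos4(id32) recv 69: fwd; pos5(id60) recv 64: fwd
Round 3: pos5(id60) recv 69: fwd; pos0(id61) recv 64: fwd
After round 3: 2 messages still in flight

Answer: 2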